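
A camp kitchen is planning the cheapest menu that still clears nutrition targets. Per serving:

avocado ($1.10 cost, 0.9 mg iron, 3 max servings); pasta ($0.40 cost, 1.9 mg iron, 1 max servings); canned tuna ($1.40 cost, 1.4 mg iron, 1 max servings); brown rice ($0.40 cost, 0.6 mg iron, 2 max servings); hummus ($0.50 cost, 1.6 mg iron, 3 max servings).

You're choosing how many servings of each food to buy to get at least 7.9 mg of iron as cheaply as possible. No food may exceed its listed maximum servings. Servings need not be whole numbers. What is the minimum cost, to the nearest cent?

Cost per mg of iron: pasta $0.2105, hummus $0.3125, brown rice $0.6667, canned tuna $1.0000, avocado $1.2222.
Take 1 serving of pasta: +1.9 mg iron for $0.40 (total $0.40, still need 6.0 mg).
Take 3 servings of hummus: +4.8 mg iron for $1.50 (total $1.90, still need 1.2 mg).
Take 2 servings of brown rice: +1.2 mg iron for $0.80 (total $2.70, still need 0.0 mg).
Filling from the cheapest source first is optimal under one linear minimum: $2.70.

$2.70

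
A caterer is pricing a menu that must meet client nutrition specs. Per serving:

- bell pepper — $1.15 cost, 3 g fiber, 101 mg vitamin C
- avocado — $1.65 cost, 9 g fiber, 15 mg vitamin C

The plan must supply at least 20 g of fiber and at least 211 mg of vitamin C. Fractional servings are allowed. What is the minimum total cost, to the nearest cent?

$4.78

Check every corner: each single food scaled to meet both minima, and each pair solved so both constraints bind.
bell pepper only: max(20/3, 211/101) = 6.667 servings → $7.67.
avocado only: max(20/9, 211/15) = 14.07 servings → $23.21.
bell pepper + avocado with both tight: 1.851 servings and 1.605 servings → $4.78.
So the least-cost plan costs $4.78.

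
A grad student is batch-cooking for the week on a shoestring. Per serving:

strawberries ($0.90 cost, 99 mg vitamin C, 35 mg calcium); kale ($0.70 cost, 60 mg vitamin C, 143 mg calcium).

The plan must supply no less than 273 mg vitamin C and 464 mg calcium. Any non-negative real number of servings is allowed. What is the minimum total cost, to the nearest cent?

$2.95

Check every corner: each single food scaled to meet both minima, and each pair solved so both constraints bind.
strawberries only: max(273/99, 464/35) = 13.26 servings → $11.93.
kale only: max(273/60, 464/143) = 4.55 servings → $3.19.
strawberries + kale with both tight: 0.9288 servings and 3.017 servings → $2.95.
The minimum over all feasible corners is $2.95.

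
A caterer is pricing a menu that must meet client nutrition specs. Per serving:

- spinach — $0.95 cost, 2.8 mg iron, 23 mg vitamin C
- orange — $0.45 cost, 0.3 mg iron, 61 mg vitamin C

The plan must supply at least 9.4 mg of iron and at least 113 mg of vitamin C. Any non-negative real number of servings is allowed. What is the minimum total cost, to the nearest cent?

$3.40

A basic optimal solution has at most two foods positive. Try each food alone and each pair with both targets met exactly.
spinach only: max(9.4/2.8, 113/23) = 4.913 servings → $4.67.
orange only: max(9.4/0.3, 113/61) = 31.33 servings → $14.10.
spinach + orange with both tight: 3.292 servings and 0.6113 servings → $3.40.
Cheapest feasible corner: $3.40.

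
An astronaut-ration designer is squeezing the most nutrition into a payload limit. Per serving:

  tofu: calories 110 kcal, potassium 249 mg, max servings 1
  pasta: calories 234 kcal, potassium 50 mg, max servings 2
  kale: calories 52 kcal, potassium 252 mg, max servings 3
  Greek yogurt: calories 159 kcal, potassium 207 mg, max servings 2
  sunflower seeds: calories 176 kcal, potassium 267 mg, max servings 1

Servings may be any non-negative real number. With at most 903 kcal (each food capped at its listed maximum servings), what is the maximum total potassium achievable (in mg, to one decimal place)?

1716.6 mg

Potassium per kcal: kale 4.846, tofu 2.264, sunflower seeds 1.517, Greek yogurt 1.302, pasta 0.2137.
Take 3 servings of kale: uses 156 kcal, +756.0 mg potassium (running total 756.0 mg).
Take 1 serving of tofu: uses 110 kcal, +249.0 mg potassium (running total 1005.0 mg).
Take 1 serving of sunflower seeds: uses 176 kcal, +267.0 mg potassium (running total 1272.0 mg).
Take 2 servings of Greek yogurt: uses 318 kcal, +414.0 mg potassium (running total 1686.0 mg).
Take 0.6111 servings of pasta: uses 143 kcal, +30.6 mg potassium (running total 1716.6 mg).
Filling greedily by potassium-per-kcal is optimal for one linear limit, giving 1716.6 mg.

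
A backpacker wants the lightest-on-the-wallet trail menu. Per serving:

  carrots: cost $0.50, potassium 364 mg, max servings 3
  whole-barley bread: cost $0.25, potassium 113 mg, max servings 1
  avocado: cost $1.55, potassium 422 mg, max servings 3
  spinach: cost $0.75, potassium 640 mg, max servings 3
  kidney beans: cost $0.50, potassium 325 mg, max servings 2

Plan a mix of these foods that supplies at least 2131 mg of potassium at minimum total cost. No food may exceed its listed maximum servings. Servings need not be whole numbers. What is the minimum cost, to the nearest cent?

$2.54

Cost per mg of potassium: spinach $0.0012, carrots $0.0014, kidney beans $0.0015, whole-barley bread $0.0022, avocado $0.0037.
Take 3 servings of spinach: +1920.0 mg potassium for $2.25 (total $2.25, still need 211.0 mg).
Take 0.5797 servings of carrots: +211.0 mg potassium for $0.29 (total $2.54, still need 0.0 mg).
Greedy by cheapest-per-mg is optimal for a single linear constraint, so the minimum cost is $2.54.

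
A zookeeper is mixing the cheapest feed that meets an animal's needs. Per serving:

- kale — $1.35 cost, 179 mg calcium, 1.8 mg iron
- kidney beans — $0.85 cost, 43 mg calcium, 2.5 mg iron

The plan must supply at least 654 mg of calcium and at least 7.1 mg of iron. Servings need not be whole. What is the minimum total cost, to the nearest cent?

A basic optimal solution has at most two foods positive. Try each food alone and each pair with both targets met exactly.
kale only: max(654/179, 7.1/1.8) = 3.944 servings → $5.33.
kidney beans only: max(654/43, 7.1/2.5) = 15.21 servings → $12.93.
kale + kidney beans with both tight: 3.593 servings and 0.2532 servings → $5.07.
Cheapest feasible corner: $5.07.

$5.07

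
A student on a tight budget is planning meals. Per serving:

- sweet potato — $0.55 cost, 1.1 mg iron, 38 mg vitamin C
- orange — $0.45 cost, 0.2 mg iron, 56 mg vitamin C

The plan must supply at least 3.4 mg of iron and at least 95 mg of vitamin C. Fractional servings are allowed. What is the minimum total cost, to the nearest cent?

$1.70

The cheapest plan sits at a corner of the feasible region — with two constraints it uses at most two foods.
sweet potato only: max(3.4/1.1, 95/38) = 3.091 servings → $1.70.
orange only: max(3.4/0.2, 95/56) = 17 servings → $7.65.
sweet potato + orange with both targets exact would need a negative amount; discard.
Cheapest feasible corner: $1.70.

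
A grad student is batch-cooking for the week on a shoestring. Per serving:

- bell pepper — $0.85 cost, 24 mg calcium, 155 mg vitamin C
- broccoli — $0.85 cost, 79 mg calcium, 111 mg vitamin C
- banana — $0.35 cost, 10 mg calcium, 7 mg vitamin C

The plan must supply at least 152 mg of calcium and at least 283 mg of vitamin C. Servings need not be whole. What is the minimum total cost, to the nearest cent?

Minimising a linear cost over {calcium ≥ 152, vitamin C ≥ 283, servings ≥ 0} — the optimum is at a vertex, using one or two foods.
bell pepper only: max(152/24, 283/155) = 6.333 servings → $5.38.
broccoli only: max(152/79, 283/111) = 2.55 servings → $2.17.
banana only: max(152/10, 283/7) = 40.43 servings → $14.15.
bell pepper + broccoli with both tight: 0.5725 servings and 1.75 servings → $1.97.
bell pepper + banana with both tight: 1.278 servings and 12.13 servings → $5.33.
broccoli + banana: the both-tight solution has a negative serving — not a feasible corner.
Cheapest feasible corner: $1.97.

$1.97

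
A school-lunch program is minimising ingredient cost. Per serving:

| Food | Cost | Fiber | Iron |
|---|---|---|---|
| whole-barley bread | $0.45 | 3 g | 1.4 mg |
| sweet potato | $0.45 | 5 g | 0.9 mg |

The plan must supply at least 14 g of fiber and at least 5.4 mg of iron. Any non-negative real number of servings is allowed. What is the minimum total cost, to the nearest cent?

$1.86

whole-barley bread only: max(14/3, 5.4/1.4) = 4.667 servings → $2.10.
sweet potato only: max(14/5, 5.4/0.9) = 6 servings → $2.70.
whole-barley bread + sweet potato with both tight: 3.349 servings and 0.7907 servings → $1.86.
Cheapest feasible corner: $1.86.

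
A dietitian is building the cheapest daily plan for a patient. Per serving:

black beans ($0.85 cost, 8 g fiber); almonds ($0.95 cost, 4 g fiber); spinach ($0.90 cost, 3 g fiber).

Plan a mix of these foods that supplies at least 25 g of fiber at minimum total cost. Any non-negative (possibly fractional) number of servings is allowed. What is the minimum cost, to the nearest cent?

$2.66

Cost per g of fiber: black beans $0.1062, almonds $0.2375, spinach $0.3000.
With no serving limits, use only black beans: 25 g / 8 g = 3.125 servings × $0.85 = $2.66.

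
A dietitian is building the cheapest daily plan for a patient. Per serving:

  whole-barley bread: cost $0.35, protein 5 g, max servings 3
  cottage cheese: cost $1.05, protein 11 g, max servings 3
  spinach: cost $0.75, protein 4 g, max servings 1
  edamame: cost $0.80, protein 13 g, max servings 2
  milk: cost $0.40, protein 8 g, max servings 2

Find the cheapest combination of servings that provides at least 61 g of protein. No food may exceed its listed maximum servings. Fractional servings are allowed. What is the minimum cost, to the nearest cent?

$3.83

Cost per g of protein: milk $0.0500, edamame $0.0615, whole-barley bread $0.0700, cottage cheese $0.0955, spinach $0.1875.
Take 2 servings of milk: +16.0 g protein for $0.80 (total $0.80, still need 45.0 g).
Take 2 servings of edamame: +26.0 g protein for $1.60 (total $2.40, still need 19.0 g).
Take 3 servings of whole-barley bread: +15.0 g protein for $1.05 (total $3.45, still need 4.0 g).
Take 0.3636 servings of cottage cheese: +4.0 g protein for $0.38 (total $3.83, still need 0.0 g).
Filling from the cheapest source first is optimal under one linear minimum: $3.83.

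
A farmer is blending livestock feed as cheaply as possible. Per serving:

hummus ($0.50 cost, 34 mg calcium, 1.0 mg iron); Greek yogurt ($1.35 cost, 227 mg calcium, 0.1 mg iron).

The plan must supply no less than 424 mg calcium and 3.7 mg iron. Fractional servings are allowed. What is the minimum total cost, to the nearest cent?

$3.58

A basic optimal solution has at most two foods positive. Try each food alone and each pair with both targets met exactly.
hummus only: max(424/34, 3.7/1.0) = 12.47 servings → $6.24.
Greek yogurt only: max(424/227, 3.7/0.1) = 37 servings → $49.95.
hummus + Greek yogurt with both tight: 3.567 servings and 1.334 servings → $3.58.
Cheapest feasible corner: $3.58.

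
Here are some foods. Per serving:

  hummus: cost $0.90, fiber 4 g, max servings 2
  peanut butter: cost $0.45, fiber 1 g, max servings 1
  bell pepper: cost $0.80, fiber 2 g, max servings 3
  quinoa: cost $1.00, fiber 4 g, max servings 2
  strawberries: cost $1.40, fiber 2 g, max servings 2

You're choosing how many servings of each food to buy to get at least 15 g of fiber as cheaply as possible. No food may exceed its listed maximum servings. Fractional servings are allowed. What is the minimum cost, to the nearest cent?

Cost per g of fiber: hummus $0.2250, quinoa $0.2500, bell pepper $0.4000, peanut butter $0.4500, strawberries $0.7000.
Take 2 servings of hummus: +8.0 g fiber for $1.80 (total $1.80, still need 7.0 g).
Take 1.75 servings of quinoa: +7.0 g fiber for $1.75 (total $3.55, still need 0.0 g).
Greedy by cheapest-per-g is optimal for a single linear constraint, so the minimum cost is $3.55.

$3.55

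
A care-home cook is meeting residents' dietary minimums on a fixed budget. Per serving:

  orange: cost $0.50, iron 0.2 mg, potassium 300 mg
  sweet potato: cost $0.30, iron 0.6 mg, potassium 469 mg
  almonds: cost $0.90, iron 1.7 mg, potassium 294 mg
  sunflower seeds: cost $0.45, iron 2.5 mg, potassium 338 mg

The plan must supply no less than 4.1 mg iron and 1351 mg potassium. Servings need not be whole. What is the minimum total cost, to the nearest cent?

$1.13

Two binding constraints pin down two serving amounts, so the optimal mix uses at most two foods. The candidates are each food alone (scaled to the tighter of iron/potassium) and each pair with both constraints tight.
orange only: max(4.1/0.2, 1351/300) = 20.5 servings → $10.25.
sweet potato only: max(4.1/0.6, 1351/469) = 6.833 servings → $2.05.
almonds only: max(4.1/1.7, 1351/294) = 4.595 servings → $4.14.
sunflower seeds only: max(4.1/2.5, 1351/338) = 3.997 servings → $1.80.
orange + sweet potato with both targets exact would need a negative amount; discard.
orange + almonds with both tight: 2.419 servings and 2.127 servings → $3.12.
orange + sunflower seeds with both tight: 2.919 servings and 1.407 servings → $2.09.
sweet potato + almonds with both tight: 1.758 servings and 1.791 servings → $2.14.
sweet potato + sunflower seeds with both tight: 2.054 servings and 1.147 servings → $1.13.
almonds + sunflower seeds with both targets exact would need a negative amount; discard.
Cheapest feasible corner: $1.13.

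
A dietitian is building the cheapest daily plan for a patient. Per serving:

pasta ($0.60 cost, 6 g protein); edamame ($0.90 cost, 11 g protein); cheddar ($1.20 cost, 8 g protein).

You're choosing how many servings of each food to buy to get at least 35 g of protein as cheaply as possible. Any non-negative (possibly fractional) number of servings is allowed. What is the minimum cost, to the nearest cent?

Cost per g of protein: edamame $0.0818, pasta $0.1000, cheddar $0.1500.
With no serving limits, use only edamame: 35 g / 11 g = 3.182 servings × $0.90 = $2.86.

$2.86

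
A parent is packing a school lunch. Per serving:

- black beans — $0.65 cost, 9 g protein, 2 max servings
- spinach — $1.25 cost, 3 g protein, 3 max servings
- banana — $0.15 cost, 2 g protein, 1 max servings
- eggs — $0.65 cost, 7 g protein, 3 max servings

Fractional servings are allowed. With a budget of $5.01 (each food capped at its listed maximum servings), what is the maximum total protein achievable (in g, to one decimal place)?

44.9 g

Protein per dollar: black beans 13.85, banana 13.33, eggs 10.77, spinach 2.4.
Take 2 servings of black beans: spends $1.30, +18.0 g protein (running total 18.0 g).
Take 1 serving of banana: spends $0.15, +2.0 g protein (running total 20.0 g).
Take 3 servings of eggs: spends $1.95, +21.0 g protein (running total 41.0 g).
Take 1.288 servings of spinach: spends $1.61, +3.9 g protein (running total 44.9 g).
Greedy by best ratio exhausts the cost allowance optimally: 44.9 g.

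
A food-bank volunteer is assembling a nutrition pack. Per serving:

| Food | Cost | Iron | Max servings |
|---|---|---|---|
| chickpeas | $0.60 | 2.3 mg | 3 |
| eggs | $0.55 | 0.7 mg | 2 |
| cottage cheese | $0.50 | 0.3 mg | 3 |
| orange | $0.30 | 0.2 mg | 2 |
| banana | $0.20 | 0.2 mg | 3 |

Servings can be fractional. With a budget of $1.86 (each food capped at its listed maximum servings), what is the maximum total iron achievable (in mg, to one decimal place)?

7.0 mg

Iron per dollar: chickpeas 3.833, eggs 1.273, banana 1, orange 0.6667, cottage cheese 0.6.
Take 3 servings of chickpeas: spends $1.80, +6.9 mg iron (running total 6.9 mg).
Take 0.1091 servings of eggs: spends $0.06, +0.1 mg iron (running total 7.0 mg).
Greedy by best ratio exhausts the cost allowance optimally: 7.0 mg.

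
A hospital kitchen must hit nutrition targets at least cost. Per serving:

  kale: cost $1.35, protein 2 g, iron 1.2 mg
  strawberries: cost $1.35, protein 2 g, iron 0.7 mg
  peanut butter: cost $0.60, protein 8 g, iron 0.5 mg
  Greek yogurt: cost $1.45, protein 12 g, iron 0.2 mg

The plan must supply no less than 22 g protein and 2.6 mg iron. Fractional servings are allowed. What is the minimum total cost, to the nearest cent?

$3.02

kale only: max(22/2, 2.6/1.2) = 11 servings → $14.85.
strawberries only: max(22/2, 2.6/0.7) = 11 servings → $14.85.
peanut butter only: max(22/8, 2.6/0.5) = 5.2 servings → $3.12.
Greek yogurt only: max(22/12, 2.6/0.2) = 13 servings → $18.85.
kale + strawberries: the both-tight solution has a negative serving — not a feasible corner.
kale + peanut butter with both tight: 1.14 servings and 2.465 servings → $3.02.
kale + Greek yogurt with both tight: 1.914 servings and 1.514 servings → $4.78.
strawberries + peanut butter with both tight: 2.13 servings and 2.217 servings → $4.21.
strawberries + Greek yogurt with both tight: 3.35 servings and 1.275 servings → $6.37.
peanut butter + Greek yogurt with both targets exact would need a negative amount; discard.
The minimum over all feasible corners is $3.02.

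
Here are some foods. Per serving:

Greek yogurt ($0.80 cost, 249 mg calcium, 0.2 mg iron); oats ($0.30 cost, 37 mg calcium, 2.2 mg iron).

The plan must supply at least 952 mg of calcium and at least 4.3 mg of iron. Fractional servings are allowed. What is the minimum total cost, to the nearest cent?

An LP optimum is at a vertex; with two nutrient constraints at most two foods are used. Check each candidate.
Greek yogurt only: max(952/249, 4.3/0.2) = 21.5 servings → $17.20.
oats only: max(952/37, 4.3/2.2) = 25.73 servings → $7.72.
Greek yogurt + oats with both tight: 3.581 servings and 1.629 servings → $3.35.
Cheapest feasible corner: $3.35.

$3.35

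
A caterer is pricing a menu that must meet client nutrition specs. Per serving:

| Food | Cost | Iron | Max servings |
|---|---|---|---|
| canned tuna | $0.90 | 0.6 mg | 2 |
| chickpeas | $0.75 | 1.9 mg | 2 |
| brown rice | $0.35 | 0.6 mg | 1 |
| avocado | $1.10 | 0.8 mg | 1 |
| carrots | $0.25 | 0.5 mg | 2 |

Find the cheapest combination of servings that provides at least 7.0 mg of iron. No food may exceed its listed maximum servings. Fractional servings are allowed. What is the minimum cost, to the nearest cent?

$4.65

Cost per mg of iron: chickpeas $0.3947, carrots $0.5000, brown rice $0.5833, avocado $1.3750, canned tuna $1.5000.
Take 2 servings of chickpeas: +3.8 mg iron for $1.50 (total $1.50, still need 3.2 mg).
Take 2 servings of carrots: +1.0 mg iron for $0.50 (total $2.00, still need 2.2 mg).
Take 1 serving of brown rice: +0.6 mg iron for $0.35 (total $2.35, still need 1.6 mg).
Take 1 serving of avocado: +0.8 mg iron for $1.10 (total $3.45, still need 0.8 mg).
Take 1.333 servings of canned tuna: +0.8 mg iron for $1.20 (total $4.65, still need 0.0 mg).
Greedy by cheapest-per-mg is optimal for a single linear constraint, so the minimum cost is $4.65.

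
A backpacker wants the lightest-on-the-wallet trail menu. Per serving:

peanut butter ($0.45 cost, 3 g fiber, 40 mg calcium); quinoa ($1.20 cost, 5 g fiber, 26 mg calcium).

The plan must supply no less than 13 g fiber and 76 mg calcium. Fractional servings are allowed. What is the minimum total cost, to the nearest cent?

peanut butter only: max(13/3, 76/40) = 4.333 servings → $1.95.
quinoa only: max(13/5, 76/26) = 2.923 servings → $3.51.
peanut butter + quinoa with both tight: 0.3443 servings and 2.393 servings → $3.03.
The minimum over all feasible corners is $1.95.

$1.95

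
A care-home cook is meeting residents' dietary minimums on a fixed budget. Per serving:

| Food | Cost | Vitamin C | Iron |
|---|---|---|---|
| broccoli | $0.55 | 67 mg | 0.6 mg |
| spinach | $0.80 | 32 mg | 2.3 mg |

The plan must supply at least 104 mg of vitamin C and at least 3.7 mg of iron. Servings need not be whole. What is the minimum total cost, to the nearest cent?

$1.59

With two linear requirements the optimum uses one or two foods; enumerate the corners.
broccoli only: max(104/67, 3.7/0.6) = 6.167 servings → $3.39.
spinach only: max(104/32, 3.7/2.3) = 3.25 servings → $2.60.
broccoli + spinach with both tight: 0.8955 servings and 1.375 servings → $1.59.
So the least-cost plan costs $1.59.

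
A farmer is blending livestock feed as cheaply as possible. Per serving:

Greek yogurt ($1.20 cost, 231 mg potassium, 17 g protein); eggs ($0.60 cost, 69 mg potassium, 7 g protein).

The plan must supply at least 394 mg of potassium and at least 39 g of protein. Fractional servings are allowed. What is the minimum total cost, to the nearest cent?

An LP optimum is at a vertex; with two nutrient constraints at most two foods are used. Check each candidate.
Greek yogurt only: max(394/231, 39/17) = 2.294 servings → $2.75.
eggs only: max(394/69, 39/7) = 5.71 servings → $3.43.
Greek yogurt + eggs with both tight: 0.1509 servings and 5.205 servings → $3.30.
Cheapest feasible corner: $2.75.

$2.75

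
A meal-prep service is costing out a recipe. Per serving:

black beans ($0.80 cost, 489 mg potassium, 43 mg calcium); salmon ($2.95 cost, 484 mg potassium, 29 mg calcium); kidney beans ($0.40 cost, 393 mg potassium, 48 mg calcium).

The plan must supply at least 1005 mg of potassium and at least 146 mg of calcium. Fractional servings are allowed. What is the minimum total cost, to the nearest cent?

$1.22

This is a tiny linear program; its minimum lies at a vertex of the feasible set. List the vertices and price them.
black beans only: max(1005/489, 146/43) = 3.395 servings → $2.72.
salmon only: max(1005/484, 146/29) = 5.034 servings → $14.85.
kidney beans only: max(1005/393, 146/48) = 3.042 servings → $1.22.
black beans + salmon: the both-tight solution has a negative serving — not a feasible corner.
black beans + kidney beans: the both-tight solution has a negative serving — not a feasible corner.
salmon + kidney beans: intersection lies outside the first quadrant.
The minimum over all feasible corners is $1.22.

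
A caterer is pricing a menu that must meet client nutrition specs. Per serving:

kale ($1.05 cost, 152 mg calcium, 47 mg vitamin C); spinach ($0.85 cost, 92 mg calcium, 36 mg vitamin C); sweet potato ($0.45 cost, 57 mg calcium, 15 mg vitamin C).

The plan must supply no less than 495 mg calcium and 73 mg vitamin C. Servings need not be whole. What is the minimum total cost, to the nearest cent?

$3.42

With two linear requirements the optimum uses one or two foods; enumerate the corners.
kale only: max(495/152, 73/47) = 3.257 servings → $3.42.
spinach only: max(495/92, 73/36) = 5.38 servings → $4.57.
sweet potato only: max(495/57, 73/15) = 8.684 servings → $3.91.
kale + spinach: intersection lies outside the first quadrant.
kale + sweet potato with both targets exact would need a negative amount; discard.
spinach + sweet potato: intersection lies outside the first quadrant.
So the least-cost plan costs $3.42.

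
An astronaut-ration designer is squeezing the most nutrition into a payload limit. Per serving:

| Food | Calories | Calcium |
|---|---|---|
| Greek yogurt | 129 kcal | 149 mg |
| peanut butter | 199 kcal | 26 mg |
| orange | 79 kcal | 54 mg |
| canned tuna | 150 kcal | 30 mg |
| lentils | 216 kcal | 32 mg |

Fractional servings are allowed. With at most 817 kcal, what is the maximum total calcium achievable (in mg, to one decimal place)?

943.7 mg

Calcium per kcal: Greek yogurt 1.155, orange 0.6835, canned tuna 0.2, lentils 0.1481, peanut butter 0.1307.
With no serving limits, spend the whole calories allowance on Greek yogurt: 817 kcal / 129 kcal × 149 mg = 943.7 mg.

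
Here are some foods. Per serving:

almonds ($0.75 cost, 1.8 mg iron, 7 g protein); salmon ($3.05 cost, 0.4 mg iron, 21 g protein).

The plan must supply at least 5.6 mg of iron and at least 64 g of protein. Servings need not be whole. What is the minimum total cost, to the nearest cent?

Two binding constraints pin down two serving amounts, so the optimal mix uses at most two foods. The candidates are each food alone (scaled to the tighter of iron/protein) and each pair with both constraints tight.
almonds only: max(5.6/1.8, 64/7) = 9.143 servings → $6.86.
salmon only: max(5.6/0.4, 64/21) = 14 servings → $42.70.
almonds + salmon with both tight: 2.629 servings and 2.171 servings → $8.59.
So the least-cost plan costs $6.86.

$6.86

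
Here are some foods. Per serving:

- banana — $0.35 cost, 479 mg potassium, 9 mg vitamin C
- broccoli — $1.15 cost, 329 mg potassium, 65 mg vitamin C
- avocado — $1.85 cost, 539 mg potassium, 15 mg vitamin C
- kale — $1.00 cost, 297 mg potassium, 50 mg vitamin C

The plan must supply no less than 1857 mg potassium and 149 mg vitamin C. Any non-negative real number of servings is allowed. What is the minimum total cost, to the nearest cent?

banana only: max(1857/479, 149/9) = 16.56 servings → $5.79.
broccoli only: max(1857/329, 149/65) = 5.644 servings → $6.49.
avocado only: max(1857/539, 149/15) = 9.933 servings → $18.38.
kale only: max(1857/297, 149/50) = 6.253 servings → $6.25.
banana + broccoli with both tight: 2.544 servings and 1.94 servings → $3.12.
banana + avocado with both targets exact would need a negative amount; discard.
banana + kale with both tight: 2.284 servings and 2.569 servings → $3.37.
broccoli + avocado with both tight: 1.743 servings and 2.382 servings → $6.41.
broccoli + kale: the both-tight solution has a negative serving — not a feasible corner.
avocado + kale with both tight: 2.16 servings and 2.332 servings → $6.33.
Cheapest feasible corner: $3.12.

$3.12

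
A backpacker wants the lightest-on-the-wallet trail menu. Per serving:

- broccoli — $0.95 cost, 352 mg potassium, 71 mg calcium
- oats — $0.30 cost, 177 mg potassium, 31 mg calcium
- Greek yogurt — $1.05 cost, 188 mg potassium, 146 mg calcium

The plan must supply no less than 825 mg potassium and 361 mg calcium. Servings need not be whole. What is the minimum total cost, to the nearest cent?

This is a tiny linear program; its minimum lies at a vertex of the feasible set. List the vertices and price them.
broccoli only: max(825/352, 361/71) = 5.085 servings → $4.83.
oats only: max(825/177, 361/31) = 11.65 servings → $3.49.
Greek yogurt only: max(825/188, 361/146) = 4.388 servings → $4.61.
broccoli + oats: the both-tight solution has a negative serving — not a feasible corner.
broccoli + Greek yogurt with both tight: 1.382 servings and 1.8 servings → $3.20.
oats + Greek yogurt with both tight: 2.627 servings and 1.915 servings → $2.80.
Cheapest feasible corner: $2.80.

$2.80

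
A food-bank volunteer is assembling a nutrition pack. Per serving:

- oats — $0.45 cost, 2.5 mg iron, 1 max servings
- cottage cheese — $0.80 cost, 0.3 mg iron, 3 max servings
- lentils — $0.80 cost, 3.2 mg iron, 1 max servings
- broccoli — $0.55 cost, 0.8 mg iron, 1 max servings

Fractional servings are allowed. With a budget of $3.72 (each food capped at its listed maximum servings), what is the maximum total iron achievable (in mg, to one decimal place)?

Iron per dollar: oats 5.556, lentils 4, broccoli 1.455, cottage cheese 0.375.
Take 1 serving of oats: spends $0.45, +2.5 mg iron (running total 2.5 mg).
Take 1 serving of lentils: spends $0.80, +3.2 mg iron (running total 5.7 mg).
Take 1 serving of broccoli: spends $0.55, +0.8 mg iron (running total 6.5 mg).
Take 2.4 servings of cottage cheese: spends $1.92, +0.7 mg iron (running total 7.2 mg).
Greedy by best ratio exhausts the cost allowance optimally: 7.2 mg.

7.2 mg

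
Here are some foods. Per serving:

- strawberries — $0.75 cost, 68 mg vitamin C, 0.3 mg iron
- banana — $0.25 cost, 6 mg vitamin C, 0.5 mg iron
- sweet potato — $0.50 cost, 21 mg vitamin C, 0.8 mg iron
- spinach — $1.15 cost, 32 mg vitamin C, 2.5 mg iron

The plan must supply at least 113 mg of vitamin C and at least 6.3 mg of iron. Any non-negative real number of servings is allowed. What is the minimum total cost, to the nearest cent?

$3.21

Check every corner: each single food scaled to meet both minima, and each pair solved so both constraints bind.
strawberries only: max(113/68, 6.3/0.3) = 21 servings → $15.75.
banana only: max(113/6, 6.3/0.5) = 18.83 servings → $4.71.
sweet potato only: max(113/21, 6.3/0.8) = 7.875 servings → $3.94.
spinach only: max(113/32, 6.3/2.5) = 3.531 servings → $4.06.
strawberries + banana with both tight: 0.5807 servings and 12.25 servings → $3.50.
strawberries + sweet potato: the both-tight solution has a negative serving — not a feasible corner.
strawberries + spinach with both tight: 0.5044 servings and 2.459 servings → $3.21.
banana + sweet potato with both tight: 7.351 servings and 3.281 servings → $3.48.
banana + spinach: intersection lies outside the first quadrant.
sweet potato + spinach with both tight: 3.007 servings and 1.558 servings → $3.29.
So the least-cost plan costs $3.21.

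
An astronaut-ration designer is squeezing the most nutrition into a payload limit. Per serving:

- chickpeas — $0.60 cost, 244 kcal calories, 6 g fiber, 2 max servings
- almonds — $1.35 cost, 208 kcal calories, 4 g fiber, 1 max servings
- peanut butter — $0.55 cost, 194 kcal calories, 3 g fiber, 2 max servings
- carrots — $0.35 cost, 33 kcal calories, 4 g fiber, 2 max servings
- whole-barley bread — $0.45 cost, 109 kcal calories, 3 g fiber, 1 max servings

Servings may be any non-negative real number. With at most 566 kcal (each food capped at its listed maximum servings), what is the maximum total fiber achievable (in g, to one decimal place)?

20.6 g

Fiber per kcal: carrots 0.1212, whole-barley bread 0.02752, chickpeas 0.02459, almonds 0.01923, peanut butter 0.01546.
Take 2 servings of carrots: uses 66 kcal, +8.0 g fiber (running total 8.0 g).
Take 1 serving of whole-barley bread: uses 109 kcal, +3.0 g fiber (running total 11.0 g).
Take 1.602 servings of chickpeas: uses 391 kcal, +9.6 g fiber (running total 20.6 g).
Filling greedily by fiber-per-kcal is optimal for one linear limit, giving 20.6 g.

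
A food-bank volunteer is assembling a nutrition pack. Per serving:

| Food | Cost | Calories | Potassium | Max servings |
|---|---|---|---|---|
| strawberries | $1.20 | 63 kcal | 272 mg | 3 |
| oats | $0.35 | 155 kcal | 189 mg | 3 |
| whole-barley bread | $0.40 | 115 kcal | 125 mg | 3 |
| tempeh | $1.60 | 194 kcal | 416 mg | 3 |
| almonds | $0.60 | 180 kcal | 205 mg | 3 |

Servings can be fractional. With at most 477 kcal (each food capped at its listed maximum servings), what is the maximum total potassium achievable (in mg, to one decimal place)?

Potassium per kcal: strawberries 4.317, tempeh 2.144, oats 1.219, almonds 1.139, whole-barley bread 1.087.
Take 3 servings of strawberries: uses 189 kcal, +816.0 mg potassium (running total 816.0 mg).
Take 1.485 servings of tempeh: uses 288 kcal, +617.6 mg potassium (running total 1433.6 mg).
Filling greedily by potassium-per-kcal is optimal for one linear limit, giving 1433.6 mg.

1433.6 mg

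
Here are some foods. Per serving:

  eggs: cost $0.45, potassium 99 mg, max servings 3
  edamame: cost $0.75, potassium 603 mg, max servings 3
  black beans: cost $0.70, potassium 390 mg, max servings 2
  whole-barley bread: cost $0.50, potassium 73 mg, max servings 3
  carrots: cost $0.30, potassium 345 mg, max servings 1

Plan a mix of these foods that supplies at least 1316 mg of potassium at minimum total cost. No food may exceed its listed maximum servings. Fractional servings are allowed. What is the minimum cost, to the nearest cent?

$1.51

Cost per mg of potassium: carrots $0.0009, edamame $0.0012, black beans $0.0018, eggs $0.0045, whole-barley bread $0.0068.
Take 1 serving of carrots: +345.0 mg potassium for $0.30 (total $0.30, still need 971.0 mg).
Take 1.61 servings of edamame: +971.0 mg potassium for $1.21 (total $1.51, still need 0.0 mg).
Greedy by cheapest-per-mg is optimal for a single linear constraint, so the minimum cost is $1.51.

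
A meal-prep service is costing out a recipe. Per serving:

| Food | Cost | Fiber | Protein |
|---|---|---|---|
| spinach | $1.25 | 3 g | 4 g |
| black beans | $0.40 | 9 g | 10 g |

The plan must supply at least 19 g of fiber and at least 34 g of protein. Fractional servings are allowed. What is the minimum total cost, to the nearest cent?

The cheapest plan sits at a corner of the feasible region — with two constraints it uses at most two foods.
spinach only: max(19/3, 34/4) = 8.5 servings → $10.62.
black beans only: max(19/9, 34/10) = 3.4 servings → $1.36.
spinach + black beans: intersection lies outside the first quadrant.
The minimum over all feasible corners is $1.36.

$1.36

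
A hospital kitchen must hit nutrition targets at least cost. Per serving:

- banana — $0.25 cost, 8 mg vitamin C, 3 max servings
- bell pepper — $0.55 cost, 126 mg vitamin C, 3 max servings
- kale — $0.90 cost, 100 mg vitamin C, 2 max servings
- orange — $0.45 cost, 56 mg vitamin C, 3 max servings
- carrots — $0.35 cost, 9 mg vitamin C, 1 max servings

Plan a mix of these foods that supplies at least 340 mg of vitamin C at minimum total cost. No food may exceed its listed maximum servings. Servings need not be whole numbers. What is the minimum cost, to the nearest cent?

$1.48

Cost per mg of vitamin C: bell pepper $0.0044, orange $0.0080, kale $0.0090, banana $0.0312, carrots $0.0389.
Take 2.698 servings of bell pepper: +340.0 mg vitamin C for $1.48 (total $1.48, still need 0.0 mg).
Filling from the cheapest source first is optimal under one linear minimum: $1.48.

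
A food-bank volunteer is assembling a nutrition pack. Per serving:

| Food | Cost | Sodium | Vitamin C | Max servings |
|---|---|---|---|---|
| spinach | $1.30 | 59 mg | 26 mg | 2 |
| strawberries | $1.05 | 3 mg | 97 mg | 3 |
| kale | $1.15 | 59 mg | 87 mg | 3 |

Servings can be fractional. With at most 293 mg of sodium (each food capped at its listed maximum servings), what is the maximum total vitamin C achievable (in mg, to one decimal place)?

599.2 mg

Vitamin C per mg sodium: strawberries 32.33, kale 1.475, spinach 0.4407.
Take 3 servings of strawberries: uses 9 mg sodium, +291.0 mg vitamin C (running total 291.0 mg).
Take 3 servings of kale: uses 177 mg sodium, +261.0 mg vitamin C (running total 552.0 mg).
Take 1.814 servings of spinach: uses 107 mg sodium, +47.2 mg vitamin C (running total 599.2 mg).
Greedy by best ratio exhausts the sodium allowance optimally: 599.2 mg.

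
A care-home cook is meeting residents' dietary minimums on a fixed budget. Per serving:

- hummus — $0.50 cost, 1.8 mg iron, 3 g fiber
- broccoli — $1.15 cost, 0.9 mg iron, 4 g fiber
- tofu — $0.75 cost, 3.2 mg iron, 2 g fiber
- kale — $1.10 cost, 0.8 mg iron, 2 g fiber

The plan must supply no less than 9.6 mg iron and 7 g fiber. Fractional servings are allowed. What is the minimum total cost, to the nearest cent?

$2.29

Compare the cost at each extreme point of the feasible region.
hummus only: max(9.6/1.8, 7/3) = 5.333 servings → $2.67.
broccoli only: max(9.6/0.9, 7/4) = 10.67 servings → $12.27.
tofu only: max(9.6/3.2, 7/2) = 3.5 servings → $2.62.
kale only: max(9.6/0.8, 7/2) = 12 servings → $13.20.
hummus + broccoli with both targets exact would need a negative amount; discard.
hummus + tofu with both tight: 0.5333 servings and 2.7 servings → $2.29.
hummus + kale: the both-tight solution has a negative serving — not a feasible corner.
broccoli + tofu with both tight: 0.2909 servings and 2.918 servings → $2.52.
broccoli + kale: intersection lies outside the first quadrant.
tofu + kale with both tight: 2.833 servings and 0.6667 servings → $2.86.
The minimum over all feasible corners is $2.29.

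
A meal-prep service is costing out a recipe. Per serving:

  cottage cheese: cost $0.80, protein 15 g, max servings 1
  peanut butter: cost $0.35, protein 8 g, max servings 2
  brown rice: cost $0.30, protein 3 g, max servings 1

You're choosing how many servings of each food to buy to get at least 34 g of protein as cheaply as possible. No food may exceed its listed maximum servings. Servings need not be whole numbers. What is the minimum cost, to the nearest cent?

$1.80

Cost per g of protein: peanut butter $0.0437, cottage cheese $0.0533, brown rice $0.1000.
Take 2 servings of peanut butter: +16.0 g protein for $0.70 (total $0.70, still need 18.0 g).
Take 1 serving of cottage cheese: +15.0 g protein for $0.80 (total $1.50, still need 3.0 g).
Take 1 serving of brown rice: +3.0 g protein for $0.30 (total $1.80, still need 0.0 g).
Greedy by cheapest-per-g is optimal for a single linear constraint, so the minimum cost is $1.80.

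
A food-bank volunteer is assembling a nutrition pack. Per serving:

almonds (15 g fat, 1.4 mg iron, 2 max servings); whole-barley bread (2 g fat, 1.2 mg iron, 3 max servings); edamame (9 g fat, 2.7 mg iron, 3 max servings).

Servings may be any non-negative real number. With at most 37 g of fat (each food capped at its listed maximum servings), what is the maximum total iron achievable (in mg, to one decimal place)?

Iron per g fat: whole-barley bread 0.6, edamame 0.3, almonds 0.09333.
Take 3 servings of whole-barley bread: uses 6 g fat, +3.6 mg iron (running total 3.6 mg).
Take 3 servings of edamame: uses 27 g fat, +8.1 mg iron (running total 11.7 mg).
Take 0.2667 servings of almonds: uses 4 g fat, +0.4 mg iron (running total 12.1 mg).
Greedy by best ratio exhausts the fat allowance optimally: 12.1 mg.

12.1 mg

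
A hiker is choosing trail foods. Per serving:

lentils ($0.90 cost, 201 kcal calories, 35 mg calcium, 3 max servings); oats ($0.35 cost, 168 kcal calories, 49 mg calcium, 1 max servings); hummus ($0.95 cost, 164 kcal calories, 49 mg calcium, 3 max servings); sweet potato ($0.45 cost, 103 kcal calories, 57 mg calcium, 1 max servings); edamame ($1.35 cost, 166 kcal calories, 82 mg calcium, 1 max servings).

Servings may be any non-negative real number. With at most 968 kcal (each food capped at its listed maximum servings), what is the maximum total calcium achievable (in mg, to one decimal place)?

341.8 mg

Calcium per kcal: sweet potato 0.5534, edamame 0.494, hummus 0.2988, oats 0.2917, lentils 0.1741.
Take 1 serving of sweet potato: uses 103 kcal, +57.0 mg calcium (running total 57.0 mg).
Take 1 serving of edamame: uses 166 kcal, +82.0 mg calcium (running total 139.0 mg).
Take 3 servings of hummus: uses 492 kcal, +147.0 mg calcium (running total 286.0 mg).
Take 1 serving of oats: uses 168 kcal, +49.0 mg calcium (running total 335.0 mg).
Take 0.194 servings of lentils: uses 39 kcal, +6.8 mg calcium (running total 341.8 mg).
Greedy by best ratio exhausts the calories allowance optimally: 341.8 mg.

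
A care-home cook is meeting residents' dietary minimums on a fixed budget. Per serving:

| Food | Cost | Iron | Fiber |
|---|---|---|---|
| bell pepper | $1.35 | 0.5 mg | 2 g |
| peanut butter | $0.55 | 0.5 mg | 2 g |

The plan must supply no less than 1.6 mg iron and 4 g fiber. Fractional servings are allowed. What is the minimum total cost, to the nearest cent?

A basic optimal solution has at most two foods positive. Try each food alone and each pair with both targets met exactly.
bell pepper only: max(1.6/0.5, 4/2) = 3.2 servings → $4.32.
peanut butter only: max(1.6/0.5, 4/2) = 3.2 servings → $1.76.
bell pepper + peanut butter (both tight): parallel constraints — no distinct corner.
So the least-cost plan costs $1.76.

$1.76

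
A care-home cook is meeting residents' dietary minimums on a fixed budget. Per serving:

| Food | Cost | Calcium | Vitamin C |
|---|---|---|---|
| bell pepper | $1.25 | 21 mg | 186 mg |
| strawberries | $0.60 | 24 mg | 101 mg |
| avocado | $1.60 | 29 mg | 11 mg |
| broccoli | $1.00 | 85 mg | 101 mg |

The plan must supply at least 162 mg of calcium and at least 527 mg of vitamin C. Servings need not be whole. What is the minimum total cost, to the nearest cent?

$3.37

An LP optimum is at a vertex; with two nutrient constraints at most two foods are used. Check each candidate.
bell pepper only: max(162/21, 527/186) = 7.714 servings → $9.64.
strawberries only: max(162/24, 527/101) = 6.75 servings → $4.05.
avocado only: max(162/29, 527/11) = 47.91 servings → $76.65.
broccoli only: max(162/85, 527/101) = 5.218 servings → $5.22.
bell pepper + strawberries: the both-tight solution has a negative serving — not a feasible corner.
bell pepper + avocado with both tight: 2.615 servings and 3.693 servings → $9.18.
bell pepper + broccoli with both tight: 2.077 servings and 1.393 servings → $3.99.
strawberries + avocado with both tight: 5.066 servings and 1.394 servings → $5.27.
strawberries + broccoli with both tight: 4.615 servings and 0.6028 servings → $3.37.
avocado + broccoli with both targets exact would need a negative amount; discard.
Cheapest feasible corner: $3.37.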